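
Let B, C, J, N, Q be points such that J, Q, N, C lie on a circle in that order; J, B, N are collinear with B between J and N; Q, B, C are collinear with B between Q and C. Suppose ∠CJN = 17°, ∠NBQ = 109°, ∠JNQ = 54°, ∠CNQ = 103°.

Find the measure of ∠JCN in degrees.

1. ∠CQN = 17°  [same arc NC]
2. ∠CBJ = 109°  [vertical angles at B]
3. ∠NCQ = 60°  [△QNC]
4. ∠CBN = 71°  [linear pair at B on JN]
5. ∠CNJ = 49°  [△NBC]
6. ∠JCN = 114°  [△JNC]

∠JCN = 114°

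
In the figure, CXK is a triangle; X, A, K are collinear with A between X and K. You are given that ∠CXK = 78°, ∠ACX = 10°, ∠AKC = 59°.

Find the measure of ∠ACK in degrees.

1. ∠AXC = 78°  [A on ray XK]
2. ∠CAX = 92°  [△CXA]
3. ∠CAK = 88°  [linear pair at A on XK]
4. ∠ACK = 33°  [△CAK]

∠ACK = 33°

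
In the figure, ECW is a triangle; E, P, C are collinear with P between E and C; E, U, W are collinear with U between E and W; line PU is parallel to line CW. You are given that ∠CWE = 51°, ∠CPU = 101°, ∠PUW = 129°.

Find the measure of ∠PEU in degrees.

∠PEU = 50°

1. ∠EUP = 51°  [PU∥CW, corresponding at U]
2. ∠EPU = 79°  [linear pair at P on EC]
3. ∠PEU = 50°  [△EPU]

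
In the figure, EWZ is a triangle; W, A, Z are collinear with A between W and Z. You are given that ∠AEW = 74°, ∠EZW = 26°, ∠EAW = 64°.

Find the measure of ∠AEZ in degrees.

1. ∠AZE = 26°  [A on ray ZW]
2. ∠EAZ = 116°  [linear pair at A on WZ]
3. ∠AEZ = 38°  [△EAZ]

∠AEZ = 38°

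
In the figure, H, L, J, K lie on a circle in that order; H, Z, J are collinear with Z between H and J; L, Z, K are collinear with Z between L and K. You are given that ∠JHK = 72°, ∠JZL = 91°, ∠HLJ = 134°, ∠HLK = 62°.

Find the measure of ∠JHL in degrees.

1. ∠JLK = 72°  [same arc JK]
2. ∠HJL = 17°  [△LZJ]
3. ∠JHL = 29°  [△HLJ]

∠JHL = 29°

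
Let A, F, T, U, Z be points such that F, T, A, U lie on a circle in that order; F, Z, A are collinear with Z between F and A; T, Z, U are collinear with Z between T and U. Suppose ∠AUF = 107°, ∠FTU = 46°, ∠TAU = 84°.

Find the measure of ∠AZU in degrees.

∠AZU = 65°

1. ∠FAU = 46°  [same arc FU]
2. ∠TFU = 96°  [cyclic FTAU, opposite ∠F+∠A]
3. ∠AFU = 27°  [△FAU]
4. ∠FUT = 38°  [△FTU]
5. ∠FZU = 115°  [△FZU]
6. ∠AZU = 65°  [linear pair at Z on FA]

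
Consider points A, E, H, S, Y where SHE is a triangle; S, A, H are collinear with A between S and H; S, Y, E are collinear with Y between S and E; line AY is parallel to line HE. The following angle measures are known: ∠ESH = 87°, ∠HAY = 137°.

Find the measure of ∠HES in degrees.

∠HES = 50°

1. ∠ASY = 87°  [A on SH, Y on SE]
2. ∠SAY = 43°  [linear pair at A on SH]
3. ∠AYS = 50°  [△SAY]
4. ∠HES = 50°  [AY∥HE, corresponding at Y]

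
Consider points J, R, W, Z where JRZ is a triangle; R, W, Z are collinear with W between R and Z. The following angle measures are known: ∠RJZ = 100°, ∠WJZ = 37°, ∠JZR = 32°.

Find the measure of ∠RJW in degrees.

1. ∠JRZ = 48°  [△JRZ]
2. ∠JZW = 32°  [W on ray ZR]
3. ∠JRW = 48°  [W on ray RZ]
4. ∠JWZ = 111°  [△JWZ]
5. ∠JWR = 69°  [linear pair at W on RZ]
6. ∠RJW = 63°  [△JRW]

∠RJW = 63°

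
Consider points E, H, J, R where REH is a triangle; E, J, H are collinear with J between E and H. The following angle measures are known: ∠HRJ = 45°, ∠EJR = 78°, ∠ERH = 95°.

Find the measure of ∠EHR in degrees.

∠EHR = 33°

1. ∠HJR = 102°  [linear pair at J on EH]
2. ∠JHR = 33°  [△RJH]
3. ∠EHR = 33°  [J on ray HE]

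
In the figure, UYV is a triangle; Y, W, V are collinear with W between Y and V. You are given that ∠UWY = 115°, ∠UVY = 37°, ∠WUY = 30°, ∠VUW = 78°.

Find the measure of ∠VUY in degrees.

1. ∠UYW = 35°  [△UYW]
2. ∠UYV = 35°  [W on ray YV]
3. ∠VUY = 108°  [△UYV]

∠VUY = 108°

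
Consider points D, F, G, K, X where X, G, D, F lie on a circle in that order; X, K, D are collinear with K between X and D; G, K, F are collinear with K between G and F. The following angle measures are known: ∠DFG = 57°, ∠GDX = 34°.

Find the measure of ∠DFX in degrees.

1. ∠DXG = 57°  [same arc GD]
2. ∠DGX = 89°  [△XGD]
3. ∠DFX = 91°  [cyclic XGDF, opposite ∠G+∠F]

∠DFX = 91°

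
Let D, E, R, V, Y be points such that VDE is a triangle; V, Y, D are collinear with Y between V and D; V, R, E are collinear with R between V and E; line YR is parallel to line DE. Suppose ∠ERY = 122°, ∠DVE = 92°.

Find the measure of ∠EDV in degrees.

1. ∠VRY = 58°  [linear pair at R on VE]
2. ∠RVY = 92°  [Y on VD, R on VE]
3. ∠RYV = 30°  [△VYR]
4. ∠EDV = 30°  [YR∥DE, corresponding at Y]

∠EDV = 30°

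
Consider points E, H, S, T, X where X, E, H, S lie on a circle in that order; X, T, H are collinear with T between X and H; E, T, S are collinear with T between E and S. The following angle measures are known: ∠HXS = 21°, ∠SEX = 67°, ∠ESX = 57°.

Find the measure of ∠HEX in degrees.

1. ∠SHX = 67°  [same arc XS]
2. ∠HSX = 92°  [△XHS]
3. ∠HEX = 88°  [cyclic XEHS, opposite ∠E+∠S]

∠HEX = 88°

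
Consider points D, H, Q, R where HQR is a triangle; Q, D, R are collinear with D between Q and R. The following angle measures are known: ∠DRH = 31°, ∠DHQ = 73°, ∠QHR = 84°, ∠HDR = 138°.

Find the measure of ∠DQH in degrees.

∠DQH = 65°

1. ∠HRQ = 31°  [D on ray RQ]
2. ∠HQR = 65°  [△HQR]
3. ∠DQH = 65°  [D on ray QR]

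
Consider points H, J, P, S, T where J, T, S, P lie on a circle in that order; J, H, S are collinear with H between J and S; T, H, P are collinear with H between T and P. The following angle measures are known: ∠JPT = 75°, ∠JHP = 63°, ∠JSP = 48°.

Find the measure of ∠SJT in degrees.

∠SJT = 15°

1. ∠SHT = 63°  [vertical angles at H]
2. ∠JTP = 48°  [same arc JP]
3. ∠JHT = 117°  [linear pair at H on JS]
4. ∠SJT = 15°  [△JHT]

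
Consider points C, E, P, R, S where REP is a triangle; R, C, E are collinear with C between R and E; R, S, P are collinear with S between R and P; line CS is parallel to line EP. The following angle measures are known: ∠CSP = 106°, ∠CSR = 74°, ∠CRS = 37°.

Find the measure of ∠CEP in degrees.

1. ∠RCS = 69°  [△RCS]
2. ∠ECS = 111°  [linear pair at C on RE]
3. ∠CEP = 69°  [CS∥EP, co-interior at E–C]

∠CEP = 69°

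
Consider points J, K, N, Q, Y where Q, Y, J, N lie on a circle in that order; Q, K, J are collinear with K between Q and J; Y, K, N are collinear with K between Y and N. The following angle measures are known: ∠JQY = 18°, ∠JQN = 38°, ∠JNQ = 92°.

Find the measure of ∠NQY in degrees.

∠NQY = 56°

1. ∠JNY = 18°  [same arc YJ]
2. ∠JYN = 38°  [same arc JN]
3. ∠NJY = 124°  [△YJN]
4. ∠NQY = 56°  [cyclic QYJN, opposite ∠Q+∠J]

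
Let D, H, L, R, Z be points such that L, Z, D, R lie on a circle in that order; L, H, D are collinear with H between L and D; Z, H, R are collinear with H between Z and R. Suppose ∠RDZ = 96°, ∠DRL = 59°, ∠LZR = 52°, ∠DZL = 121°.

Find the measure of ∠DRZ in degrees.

1. ∠LDR = 52°  [same arc LR]
2. ∠DLR = 69°  [△LDR]
3. ∠DZR = 69°  [same arc DR]
4. ∠DRZ = 15°  [△ZDR]

∠DRZ = 15°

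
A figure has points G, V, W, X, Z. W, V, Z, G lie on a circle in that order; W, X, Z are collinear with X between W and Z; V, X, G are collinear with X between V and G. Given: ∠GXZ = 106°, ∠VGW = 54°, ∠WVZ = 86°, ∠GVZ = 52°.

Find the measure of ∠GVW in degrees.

∠GVW = 34°

1. ∠VXW = 106°  [vertical angles at X]
2. ∠VZW = 54°  [same arc WV]
3. ∠VWZ = 40°  [△WVZ]
4. ∠GVW = 34°  [△WXV]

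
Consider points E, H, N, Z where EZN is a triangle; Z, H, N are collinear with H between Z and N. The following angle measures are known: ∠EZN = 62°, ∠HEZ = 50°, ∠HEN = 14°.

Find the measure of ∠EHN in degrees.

1. ∠EZH = 62°  [H on ray ZN]
2. ∠EHZ = 68°  [△EZH]
3. ∠EHN = 112°  [linear pair at H on ZN]

∠EHN = 112°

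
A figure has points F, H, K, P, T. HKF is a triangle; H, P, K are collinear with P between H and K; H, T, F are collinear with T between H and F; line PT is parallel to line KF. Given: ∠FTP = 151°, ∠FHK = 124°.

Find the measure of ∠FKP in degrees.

1. ∠HTP = 29°  [linear pair at T on HF]
2. ∠PHT = 124°  [P on HK, T on HF]
3. ∠HPT = 27°  [△HPT]
4. ∠KPT = 153°  [linear pair at P on HK]
5. ∠FKP = 27°  [PT∥KF, co-interior at K–P]

∠FKP = 27°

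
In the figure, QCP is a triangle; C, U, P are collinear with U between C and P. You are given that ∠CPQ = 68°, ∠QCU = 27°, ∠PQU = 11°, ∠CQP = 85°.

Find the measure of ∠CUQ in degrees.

∠CUQ = 79°

1. ∠QPU = 68°  [U on ray PC]
2. ∠PUQ = 101°  [△QUP]
3. ∠CUQ = 79°  [linear pair at U on CP]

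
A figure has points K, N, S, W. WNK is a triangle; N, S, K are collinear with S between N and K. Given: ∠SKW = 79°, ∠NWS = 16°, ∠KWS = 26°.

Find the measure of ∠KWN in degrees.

1. ∠KSW = 75°  [△WSK]
2. ∠NKW = 79°  [S on ray KN]
3. ∠NSW = 105°  [linear pair at S on NK]
4. ∠SNW = 59°  [△WNS]
5. ∠KNW = 59°  [S on ray NK]
6. ∠KWN = 42°  [△WNK]

∠KWN = 42°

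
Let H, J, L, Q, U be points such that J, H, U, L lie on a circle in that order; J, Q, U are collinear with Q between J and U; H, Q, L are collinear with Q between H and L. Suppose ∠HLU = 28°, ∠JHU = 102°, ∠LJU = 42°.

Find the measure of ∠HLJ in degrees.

1. ∠HJU = 28°  [same arc HU]
2. ∠HUJ = 50°  [△JHU]
3. ∠HLJ = 50°  [same arc JH]

∠HLJ = 50°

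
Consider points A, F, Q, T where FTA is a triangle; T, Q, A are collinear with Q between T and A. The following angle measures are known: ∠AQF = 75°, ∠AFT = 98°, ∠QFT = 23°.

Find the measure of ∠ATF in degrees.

∠ATF = 52°

1. ∠FQT = 105°  [linear pair at Q on TA]
2. ∠FTQ = 52°  [△FTQ]
3. ∠ATF = 52°  [Q on ray TA]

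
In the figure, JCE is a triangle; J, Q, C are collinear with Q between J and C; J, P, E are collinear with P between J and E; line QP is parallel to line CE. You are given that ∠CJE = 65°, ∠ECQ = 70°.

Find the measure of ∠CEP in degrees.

∠CEP = 45°

1. ∠ECJ = 70°  [Q on ray CJ]
2. ∠CEJ = 45°  [△JCE]
3. ∠CEP = 45°  [P on ray EJ]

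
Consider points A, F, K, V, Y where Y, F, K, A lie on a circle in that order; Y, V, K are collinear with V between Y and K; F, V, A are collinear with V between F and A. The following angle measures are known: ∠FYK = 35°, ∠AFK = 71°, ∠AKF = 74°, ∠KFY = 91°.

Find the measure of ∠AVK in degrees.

1. ∠FAK = 35°  [same arc FK]
2. ∠AYK = 71°  [same arc KA]
3. ∠KAY = 89°  [cyclic YFKA, opposite ∠F+∠A]
4. ∠AKY = 20°  [△YKA]
5. ∠AVK = 125°  [△KVA]

∠AVK = 125°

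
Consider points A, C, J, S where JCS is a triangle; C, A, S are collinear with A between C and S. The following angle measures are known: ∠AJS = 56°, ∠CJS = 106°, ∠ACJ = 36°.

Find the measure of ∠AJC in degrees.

1. ∠JCS = 36°  [A on ray CS]
2. ∠CSJ = 38°  [△JCS]
3. ∠ASJ = 38°  [A on ray SC]
4. ∠JAS = 86°  [△JAS]
5. ∠CAJ = 94°  [linear pair at A on CS]
6. ∠AJC = 50°  [△JCA]

∠AJC = 50°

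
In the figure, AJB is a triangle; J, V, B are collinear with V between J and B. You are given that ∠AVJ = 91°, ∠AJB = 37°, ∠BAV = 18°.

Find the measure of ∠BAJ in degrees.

1. ∠AVB = 89°  [linear pair at V on JB]
2. ∠ABV = 73°  [△AVB]
3. ∠ABJ = 73°  [V on ray BJ]
4. ∠BAJ = 70°  [△AJB]

∠BAJ = 70°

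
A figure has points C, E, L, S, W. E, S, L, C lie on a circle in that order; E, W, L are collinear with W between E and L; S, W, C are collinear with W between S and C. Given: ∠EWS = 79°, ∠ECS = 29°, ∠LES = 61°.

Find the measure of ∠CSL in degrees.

∠CSL = 50°

1. ∠LWS = 101°  [linear pair at W on EL]
2. ∠ELS = 29°  [same arc ES]
3. ∠CSL = 50°  [△SWL]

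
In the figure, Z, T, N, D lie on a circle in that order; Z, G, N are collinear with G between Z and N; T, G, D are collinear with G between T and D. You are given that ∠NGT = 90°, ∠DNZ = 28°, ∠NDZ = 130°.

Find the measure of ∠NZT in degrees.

1. ∠TGZ = 90°  [linear pair at G on ZN]
2. ∠DTZ = 28°  [same arc ZD]
3. ∠NZT = 62°  [△ZGT]

∠NZT = 62°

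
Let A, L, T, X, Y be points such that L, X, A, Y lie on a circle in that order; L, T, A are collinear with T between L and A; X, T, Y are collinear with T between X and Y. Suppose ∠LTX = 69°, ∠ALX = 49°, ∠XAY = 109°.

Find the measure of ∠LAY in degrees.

1. ∠ATY = 69°  [vertical angles at T]
2. ∠AYX = 49°  [same arc XA]
3. ∠LAY = 62°  [△ATY]

∠LAY = 62°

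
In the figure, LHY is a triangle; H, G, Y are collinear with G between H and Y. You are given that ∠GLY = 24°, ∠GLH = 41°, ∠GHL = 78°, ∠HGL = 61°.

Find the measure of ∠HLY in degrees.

1. ∠LHY = 78°  [G on ray HY]
2. ∠LGY = 119°  [linear pair at G on HY]
3. ∠GYL = 37°  [△LGY]
4. ∠HYL = 37°  [G on ray YH]
5. ∠HLY = 65°  [△LHY]

∠HLY = 65°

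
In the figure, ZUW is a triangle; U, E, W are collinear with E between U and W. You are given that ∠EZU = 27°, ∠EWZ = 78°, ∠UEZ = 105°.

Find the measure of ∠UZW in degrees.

∠UZW = 54°

1. ∠EUZ = 48°  [△ZUE]
2. ∠UWZ = 78°  [E on ray WU]
3. ∠WUZ = 48°  [E on ray UW]
4. ∠UZW = 54°  [△ZUW]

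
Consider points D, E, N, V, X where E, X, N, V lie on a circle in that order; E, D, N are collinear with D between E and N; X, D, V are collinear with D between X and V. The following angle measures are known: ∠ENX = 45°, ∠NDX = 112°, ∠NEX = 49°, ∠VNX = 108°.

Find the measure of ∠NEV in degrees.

1. ∠EVX = 45°  [same arc EX]
2. ∠EDV = 112°  [vertical angles at D]
3. ∠NEV = 23°  [△EDV]

∠NEV = 23°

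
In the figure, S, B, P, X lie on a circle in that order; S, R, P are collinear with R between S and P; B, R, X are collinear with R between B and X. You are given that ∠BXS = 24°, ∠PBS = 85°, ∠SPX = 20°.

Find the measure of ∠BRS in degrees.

1. ∠BPS = 24°  [same arc SB]
2. ∠BSP = 71°  [△SBP]
3. ∠SBX = 20°  [same arc SX]
4. ∠BRS = 89°  [△SRB]

∠BRS = 89°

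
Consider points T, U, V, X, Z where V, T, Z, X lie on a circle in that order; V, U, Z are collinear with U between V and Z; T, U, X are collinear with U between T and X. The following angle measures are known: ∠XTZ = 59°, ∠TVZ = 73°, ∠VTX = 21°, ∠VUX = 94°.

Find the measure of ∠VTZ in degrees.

1. ∠XVZ = 59°  [same arc ZX]
2. ∠VZX = 21°  [same arc VX]
3. ∠VXZ = 100°  [△VZX]
4. ∠VTZ = 80°  [cyclic VTZX, opposite ∠T+∠X]

∠VTZ = 80°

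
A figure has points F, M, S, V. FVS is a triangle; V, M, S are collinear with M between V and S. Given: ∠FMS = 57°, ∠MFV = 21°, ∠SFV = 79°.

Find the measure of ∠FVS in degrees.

∠FVS = 36°

1. ∠FMV = 123°  [linear pair at M on VS]
2. ∠FVM = 36°  [△FVM]
3. ∠FVS = 36°  [M on ray VS]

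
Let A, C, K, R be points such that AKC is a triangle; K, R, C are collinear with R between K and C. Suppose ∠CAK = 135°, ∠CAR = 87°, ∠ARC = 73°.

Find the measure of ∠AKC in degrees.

1. ∠ACR = 20°  [△ARC]
2. ∠ACK = 20°  [R on ray CK]
3. ∠AKC = 25°  [△AKC]

∠AKC = 25°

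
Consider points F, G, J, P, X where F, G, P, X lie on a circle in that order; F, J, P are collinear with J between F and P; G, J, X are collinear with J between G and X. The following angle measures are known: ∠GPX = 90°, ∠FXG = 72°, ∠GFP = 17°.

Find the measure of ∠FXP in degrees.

∠FXP = 89°

1. ∠FPG = 72°  [same arc FG]
2. ∠FGP = 91°  [△FGP]
3. ∠FXP = 89°  [cyclic FGPX, opposite ∠G+∠X]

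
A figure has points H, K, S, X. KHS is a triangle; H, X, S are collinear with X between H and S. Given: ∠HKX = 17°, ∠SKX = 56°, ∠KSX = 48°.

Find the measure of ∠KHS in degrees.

∠KHS = 59°

1. ∠KXS = 76°  [△KXS]
2. ∠HXK = 104°  [linear pair at X on HS]
3. ∠KHX = 59°  [△KHX]
4. ∠KHS = 59°  [X on ray HS]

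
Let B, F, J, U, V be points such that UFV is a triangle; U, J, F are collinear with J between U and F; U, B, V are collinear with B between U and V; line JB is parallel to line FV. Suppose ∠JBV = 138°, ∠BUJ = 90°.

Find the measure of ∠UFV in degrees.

∠UFV = 48°

1. ∠JBU = 42°  [linear pair at B on UV]
2. ∠BJU = 48°  [△UJB]
3. ∠UFV = 48°  [JB∥FV, corresponding at J]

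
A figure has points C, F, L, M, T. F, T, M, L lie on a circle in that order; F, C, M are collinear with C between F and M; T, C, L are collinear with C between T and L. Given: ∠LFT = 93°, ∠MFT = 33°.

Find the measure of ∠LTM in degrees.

1. ∠LMT = 87°  [cyclic FTML, opposite ∠F+∠M]
2. ∠MLT = 33°  [same arc TM]
3. ∠LTM = 60°  [△TML]

∠LTM = 60°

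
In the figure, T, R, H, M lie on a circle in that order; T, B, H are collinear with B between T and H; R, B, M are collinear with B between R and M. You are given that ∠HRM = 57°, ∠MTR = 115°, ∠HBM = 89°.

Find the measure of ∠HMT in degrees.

∠HMT = 90°

1. ∠HTM = 57°  [same arc HM]
2. ∠MHR = 65°  [cyclic TRHM, opposite ∠T+∠H]
3. ∠HMR = 58°  [△RHM]
4. ∠MHT = 33°  [△HBM]
5. ∠HMT = 90°  [△THM]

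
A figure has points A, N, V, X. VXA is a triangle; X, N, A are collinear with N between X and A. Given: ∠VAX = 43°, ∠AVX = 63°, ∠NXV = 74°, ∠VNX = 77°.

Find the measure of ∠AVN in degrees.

1. ∠NAV = 43°  [N on ray AX]
2. ∠ANV = 103°  [linear pair at N on XA]
3. ∠AVN = 34°  [△VNA]

∠AVN = 34°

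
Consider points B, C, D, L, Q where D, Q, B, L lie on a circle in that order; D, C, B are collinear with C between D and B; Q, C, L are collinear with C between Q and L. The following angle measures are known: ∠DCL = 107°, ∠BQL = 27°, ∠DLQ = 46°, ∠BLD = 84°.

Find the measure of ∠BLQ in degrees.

∠BLQ = 38°

1. ∠BCL = 73°  [linear pair at C on DB]
2. ∠BDL = 27°  [△DCL]
3. ∠DBL = 69°  [△DBL]
4. ∠BLQ = 38°  [△BCL]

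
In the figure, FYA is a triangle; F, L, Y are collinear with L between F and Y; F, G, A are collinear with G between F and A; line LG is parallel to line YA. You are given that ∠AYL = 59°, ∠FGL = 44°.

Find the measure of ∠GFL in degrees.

∠GFL = 77°

1. ∠AYF = 59°  [L on ray YF]
2. ∠FAY = 44°  [LG∥YA, corresponding at G]
3. ∠AFY = 77°  [△FYA]
4. ∠GFL = 77°  [L on FY, G on FA]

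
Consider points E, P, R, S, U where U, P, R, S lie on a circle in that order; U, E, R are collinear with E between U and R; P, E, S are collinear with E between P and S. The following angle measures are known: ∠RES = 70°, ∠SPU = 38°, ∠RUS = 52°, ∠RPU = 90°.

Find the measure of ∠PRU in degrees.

1. ∠PEU = 70°  [vertical angles at E]
2. ∠PUR = 72°  [△UEP]
3. ∠PRU = 18°  [△UPR]

∠PRU = 18°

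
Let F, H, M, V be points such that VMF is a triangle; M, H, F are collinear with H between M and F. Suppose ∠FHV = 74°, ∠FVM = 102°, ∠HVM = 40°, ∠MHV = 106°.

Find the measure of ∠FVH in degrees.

1. ∠HMV = 34°  [△VMH]
2. ∠FMV = 34°  [H on ray MF]
3. ∠MFV = 44°  [△VMF]
4. ∠HFV = 44°  [H on ray FM]
5. ∠FVH = 62°  [△VHF]

∠FVH = 62°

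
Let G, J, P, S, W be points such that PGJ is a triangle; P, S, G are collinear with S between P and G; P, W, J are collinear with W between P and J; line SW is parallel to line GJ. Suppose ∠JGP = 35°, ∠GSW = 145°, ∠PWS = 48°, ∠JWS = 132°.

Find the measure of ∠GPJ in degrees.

∠GPJ = 97°

1. ∠PSW = 35°  [SW∥GJ, corresponding at S]
2. ∠SPW = 97°  [△PSW]
3. ∠GPJ = 97°  [S on PG, W on PJ]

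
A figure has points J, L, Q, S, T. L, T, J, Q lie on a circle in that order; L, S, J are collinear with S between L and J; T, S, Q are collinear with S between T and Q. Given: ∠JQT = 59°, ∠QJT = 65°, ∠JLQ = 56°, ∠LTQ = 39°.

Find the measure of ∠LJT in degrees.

∠LJT = 26°

1. ∠QLT = 115°  [cyclic LTJQ, opposite ∠L+∠J]
2. ∠LQT = 26°  [△LTQ]
3. ∠LJT = 26°  [same arc LT]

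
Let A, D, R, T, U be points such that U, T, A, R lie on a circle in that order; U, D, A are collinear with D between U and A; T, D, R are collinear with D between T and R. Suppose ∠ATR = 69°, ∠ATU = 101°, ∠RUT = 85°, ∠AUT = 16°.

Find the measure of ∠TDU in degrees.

∠TDU = 132°

1. ∠TAU = 63°  [△UTA]
2. ∠ADT = 48°  [△TDA]
3. ∠TDU = 132°  [linear pair at D on UA]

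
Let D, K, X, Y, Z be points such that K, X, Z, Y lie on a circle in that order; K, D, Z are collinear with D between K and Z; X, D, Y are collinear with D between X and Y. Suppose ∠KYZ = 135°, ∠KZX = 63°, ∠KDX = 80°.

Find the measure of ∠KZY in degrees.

1. ∠KXZ = 45°  [cyclic KXZY, opposite ∠X+∠Y]
2. ∠XKZ = 72°  [△KXZ]
3. ∠YDZ = 80°  [vertical angles at D]
4. ∠XYZ = 72°  [same arc XZ]
5. ∠KZY = 28°  [△ZDY]

∠KZY = 28°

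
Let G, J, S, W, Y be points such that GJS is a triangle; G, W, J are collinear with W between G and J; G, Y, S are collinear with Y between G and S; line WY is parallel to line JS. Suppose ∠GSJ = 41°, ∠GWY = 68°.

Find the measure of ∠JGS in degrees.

∠JGS = 71°

1. ∠GYW = 41°  [WY∥JS, corresponding at Y]
2. ∠WGY = 71°  [△GWY]
3. ∠JGS = 71°  [W on GJ, Y on GS]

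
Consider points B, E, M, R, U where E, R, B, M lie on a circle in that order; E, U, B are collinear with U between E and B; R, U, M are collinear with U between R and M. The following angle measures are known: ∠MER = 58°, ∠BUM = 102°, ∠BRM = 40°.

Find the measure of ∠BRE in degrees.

1. ∠MBR = 122°  [cyclic ERBM, opposite ∠E+∠B]
2. ∠EUR = 102°  [vertical angles at U]
3. ∠BMR = 18°  [△RBM]
4. ∠BUR = 78°  [linear pair at U on EB]
5. ∠BER = 18°  [same arc RB]
6. ∠EBR = 62°  [△RUB]
7. ∠BRE = 100°  [△ERB]

∠BRE = 100°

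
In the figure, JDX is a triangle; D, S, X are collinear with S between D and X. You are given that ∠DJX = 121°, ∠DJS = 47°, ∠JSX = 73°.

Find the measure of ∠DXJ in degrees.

1. ∠DSJ = 107°  [linear pair at S on DX]
2. ∠JDS = 26°  [△JDS]
3. ∠JDX = 26°  [S on ray DX]
4. ∠DXJ = 33°  [△JDX]

∠DXJ = 33°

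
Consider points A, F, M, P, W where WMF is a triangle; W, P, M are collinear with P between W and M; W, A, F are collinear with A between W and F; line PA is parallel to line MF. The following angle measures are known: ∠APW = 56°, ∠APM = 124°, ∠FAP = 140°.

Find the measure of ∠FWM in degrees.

∠FWM = 84°

1. ∠PAW = 40°  [linear pair at A on WF]
2. ∠AWP = 84°  [△WPA]
3. ∠FWM = 84°  [P on WM, A on WF]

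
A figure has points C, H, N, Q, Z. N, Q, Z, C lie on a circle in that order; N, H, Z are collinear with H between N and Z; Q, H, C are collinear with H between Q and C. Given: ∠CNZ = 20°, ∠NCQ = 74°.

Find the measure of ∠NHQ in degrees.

1. ∠CQZ = 20°  [same arc ZC]
2. ∠NZQ = 74°  [same arc NQ]
3. ∠QHZ = 86°  [△QHZ]
4. ∠NHQ = 94°  [linear pair at H on NZ]

∠NHQ = 94°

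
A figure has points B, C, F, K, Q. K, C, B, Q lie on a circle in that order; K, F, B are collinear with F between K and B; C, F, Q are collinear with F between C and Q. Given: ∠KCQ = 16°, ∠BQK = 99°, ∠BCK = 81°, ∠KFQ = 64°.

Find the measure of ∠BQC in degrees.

1. ∠KBQ = 16°  [same arc KQ]
2. ∠BFQ = 116°  [linear pair at F on KB]
3. ∠BQC = 48°  [△BFQ]

∠BQC = 48°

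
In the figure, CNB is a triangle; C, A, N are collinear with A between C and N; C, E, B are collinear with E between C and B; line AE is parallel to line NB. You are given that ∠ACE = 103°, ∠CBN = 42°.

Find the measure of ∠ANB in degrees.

1. ∠BCN = 103°  [A on CN, E on CB]
2. ∠BNC = 35°  [△CNB]
3. ∠ANB = 35°  [A on ray NC]

∠ANB = 35°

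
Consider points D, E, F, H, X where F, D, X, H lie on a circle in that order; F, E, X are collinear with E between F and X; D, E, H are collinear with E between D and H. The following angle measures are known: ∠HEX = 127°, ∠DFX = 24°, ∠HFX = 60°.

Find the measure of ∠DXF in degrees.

∠DXF = 67°

1. ∠DEF = 127°  [vertical angles at E]
2. ∠HDX = 60°  [same arc XH]
3. ∠DEX = 53°  [linear pair at E on FX]
4. ∠DXF = 67°  [△DEX]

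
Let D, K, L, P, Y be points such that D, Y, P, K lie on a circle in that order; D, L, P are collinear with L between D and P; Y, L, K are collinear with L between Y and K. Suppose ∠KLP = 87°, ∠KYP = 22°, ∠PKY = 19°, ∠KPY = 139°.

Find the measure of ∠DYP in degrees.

1. ∠DPK = 74°  [△PLK]
2. ∠KDP = 22°  [same arc PK]
3. ∠DKP = 84°  [△DPK]
4. ∠DYP = 96°  [cyclic DYPK, opposite ∠Y+∠K]

∠DYP = 96°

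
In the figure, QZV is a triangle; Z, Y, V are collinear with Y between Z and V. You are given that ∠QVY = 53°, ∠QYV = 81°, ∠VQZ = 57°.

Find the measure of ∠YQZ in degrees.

∠YQZ = 11°

1. ∠QVZ = 53°  [Y on ray VZ]
2. ∠QYZ = 99°  [linear pair at Y on ZV]
3. ∠QZV = 70°  [△QZV]
4. ∠QZY = 70°  [Y on ray ZV]
5. ∠YQZ = 11°  [△QZY]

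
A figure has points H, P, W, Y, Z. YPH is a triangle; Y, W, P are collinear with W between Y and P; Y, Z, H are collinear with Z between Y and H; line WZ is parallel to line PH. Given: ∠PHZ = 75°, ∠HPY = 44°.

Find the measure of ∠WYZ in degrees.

∠WYZ = 61°

1. ∠PHY = 75°  [Z on ray HY]
2. ∠HYP = 61°  [△YPH]
3. ∠WYZ = 61°  [W on YP, Z on YH]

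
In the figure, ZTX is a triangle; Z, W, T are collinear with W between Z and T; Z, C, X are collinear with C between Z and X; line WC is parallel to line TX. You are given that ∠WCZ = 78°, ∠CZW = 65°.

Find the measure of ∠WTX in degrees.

∠WTX = 37°

1. ∠CWZ = 37°  [△ZWC]
2. ∠CWT = 143°  [linear pair at W on ZT]
3. ∠WTX = 37°  [WC∥TX, co-interior at T–W]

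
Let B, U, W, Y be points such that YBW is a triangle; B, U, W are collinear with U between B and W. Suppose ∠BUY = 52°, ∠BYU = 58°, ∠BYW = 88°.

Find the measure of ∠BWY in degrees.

∠BWY = 22°

1. ∠UBY = 70°  [△YBU]
2. ∠WBY = 70°  [U on ray BW]
3. ∠BWY = 22°  [△YBW]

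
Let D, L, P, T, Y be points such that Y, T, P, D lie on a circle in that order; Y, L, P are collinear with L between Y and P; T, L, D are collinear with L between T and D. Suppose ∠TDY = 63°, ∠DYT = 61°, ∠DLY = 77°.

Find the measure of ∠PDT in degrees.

1. ∠TPY = 63°  [same arc YT]
2. ∠DPT = 119°  [cyclic YTPD, opposite ∠Y+∠P]
3. ∠PLT = 77°  [vertical angles at L]
4. ∠DTP = 40°  [△TLP]
5. ∠PDT = 21°  [△TPD]

∠PDT = 21°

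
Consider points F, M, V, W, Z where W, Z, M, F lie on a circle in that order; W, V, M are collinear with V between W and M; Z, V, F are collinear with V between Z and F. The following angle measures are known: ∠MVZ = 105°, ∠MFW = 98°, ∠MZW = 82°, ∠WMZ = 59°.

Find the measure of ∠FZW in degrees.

∠FZW = 66°

1. ∠WVZ = 75°  [linear pair at V on WM]
2. ∠MWZ = 39°  [△WZM]
3. ∠FZW = 66°  [△WVZ]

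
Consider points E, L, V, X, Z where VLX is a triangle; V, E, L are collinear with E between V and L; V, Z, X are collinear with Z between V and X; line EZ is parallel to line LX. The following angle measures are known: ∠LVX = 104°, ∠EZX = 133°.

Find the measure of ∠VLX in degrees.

1. ∠EVZ = 104°  [E on VL, Z on VX]
2. ∠EZV = 47°  [linear pair at Z on VX]
3. ∠VEZ = 29°  [△VEZ]
4. ∠VLX = 29°  [EZ∥LX, corresponding at E]

∠VLX = 29°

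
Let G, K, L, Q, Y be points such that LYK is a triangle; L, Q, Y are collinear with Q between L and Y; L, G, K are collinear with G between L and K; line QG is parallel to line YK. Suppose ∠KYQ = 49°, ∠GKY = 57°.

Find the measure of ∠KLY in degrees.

1. ∠KYL = 49°  [Q on ray YL]
2. ∠LKY = 57°  [G on ray KL]
3. ∠KLY = 74°  [△LYK]

∠KLY = 74°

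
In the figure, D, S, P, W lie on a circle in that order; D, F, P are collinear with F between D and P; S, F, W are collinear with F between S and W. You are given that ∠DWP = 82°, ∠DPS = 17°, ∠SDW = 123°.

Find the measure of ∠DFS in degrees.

∠DFS = 75°

1. ∠DSP = 98°  [cyclic DSPW, opposite ∠S+∠W]
2. ∠DWS = 17°  [same arc DS]
3. ∠PDS = 65°  [△DSP]
4. ∠DSW = 40°  [△DSW]
5. ∠DFS = 75°  [△DFS]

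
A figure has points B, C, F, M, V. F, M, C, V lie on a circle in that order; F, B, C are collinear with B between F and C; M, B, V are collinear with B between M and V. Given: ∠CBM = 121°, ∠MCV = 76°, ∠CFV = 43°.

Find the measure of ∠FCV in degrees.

1. ∠FBV = 121°  [vertical angles at B]
2. ∠CMV = 43°  [same arc CV]
3. ∠CBV = 59°  [linear pair at B on FC]
4. ∠CVM = 61°  [△MCV]
5. ∠FCV = 60°  [△CBV]

∠FCV = 60°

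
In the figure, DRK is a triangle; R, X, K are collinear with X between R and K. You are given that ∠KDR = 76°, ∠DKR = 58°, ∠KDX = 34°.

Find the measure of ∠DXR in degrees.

∠DXR = 92°

1. ∠DKX = 58°  [X on ray KR]
2. ∠DXK = 88°  [△DXK]
3. ∠DXR = 92°  [linear pair at X on RK]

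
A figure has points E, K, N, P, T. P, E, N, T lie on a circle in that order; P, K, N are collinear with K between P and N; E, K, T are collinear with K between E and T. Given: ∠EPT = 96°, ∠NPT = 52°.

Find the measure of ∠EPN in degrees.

∠EPN = 44°

1. ∠ENT = 84°  [cyclic PENT, opposite ∠P+∠N]
2. ∠NET = 52°  [same arc NT]
3. ∠ETN = 44°  [△ENT]
4. ∠EPN = 44°  [same arc EN]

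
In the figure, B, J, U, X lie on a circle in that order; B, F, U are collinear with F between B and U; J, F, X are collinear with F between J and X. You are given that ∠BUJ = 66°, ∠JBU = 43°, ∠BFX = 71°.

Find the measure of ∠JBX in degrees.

1. ∠BXJ = 66°  [same arc BJ]
2. ∠JXU = 43°  [same arc JU]
3. ∠UFX = 109°  [linear pair at F on BU]
4. ∠BUX = 28°  [△UFX]
5. ∠BJX = 28°  [same arc BX]
6. ∠JBX = 86°  [△BJX]

∠JBX = 86°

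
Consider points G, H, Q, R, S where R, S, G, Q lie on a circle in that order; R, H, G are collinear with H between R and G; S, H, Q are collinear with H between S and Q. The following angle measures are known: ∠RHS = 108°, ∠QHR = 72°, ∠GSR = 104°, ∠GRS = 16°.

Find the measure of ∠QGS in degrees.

1. ∠GHS = 72°  [linear pair at H on RG]
2. ∠RGS = 60°  [△RSG]
3. ∠GQS = 16°  [same arc SG]
4. ∠GSQ = 48°  [△SHG]
5. ∠QGS = 116°  [△SGQ]

∠QGS = 116°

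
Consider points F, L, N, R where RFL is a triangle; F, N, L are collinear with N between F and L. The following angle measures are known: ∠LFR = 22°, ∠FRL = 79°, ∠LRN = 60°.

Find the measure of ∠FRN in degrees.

1. ∠FLR = 79°  [△RFL]
2. ∠NFR = 22°  [N on ray FL]
3. ∠NLR = 79°  [N on ray LF]
4. ∠LNR = 41°  [△RNL]
5. ∠FNR = 139°  [linear pair at N on FL]
6. ∠FRN = 19°  [△RFN]

∠FRN = 19°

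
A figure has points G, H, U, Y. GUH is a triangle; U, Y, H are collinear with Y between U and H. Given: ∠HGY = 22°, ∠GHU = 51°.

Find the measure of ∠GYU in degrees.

∠GYU = 73°

1. ∠GHY = 51°  [Y on ray HU]
2. ∠GYH = 107°  [△GYH]
3. ∠GYU = 73°  [linear pair at Y on UH]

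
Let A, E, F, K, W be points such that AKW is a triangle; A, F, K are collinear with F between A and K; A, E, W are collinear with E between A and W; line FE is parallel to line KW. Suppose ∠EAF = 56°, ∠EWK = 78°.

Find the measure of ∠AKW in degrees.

∠AKW = 46°

1. ∠KAW = 56°  [F on AK, E on AW]
2. ∠AWK = 78°  [E on ray WA]
3. ∠AKW = 46°  [△AKW]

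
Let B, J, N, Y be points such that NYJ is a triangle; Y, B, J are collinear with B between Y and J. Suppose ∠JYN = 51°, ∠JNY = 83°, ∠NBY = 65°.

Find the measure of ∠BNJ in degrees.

∠BNJ = 19°

1. ∠NJY = 46°  [△NYJ]
2. ∠JBN = 115°  [linear pair at B on YJ]
3. ∠BJN = 46°  [B on ray JY]
4. ∠BNJ = 19°  [△NBJ]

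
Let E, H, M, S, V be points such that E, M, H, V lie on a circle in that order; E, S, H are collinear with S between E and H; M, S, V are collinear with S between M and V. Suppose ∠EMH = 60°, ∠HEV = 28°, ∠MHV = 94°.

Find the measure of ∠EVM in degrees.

∠EVM = 62°

1. ∠EVH = 120°  [cyclic EMHV, opposite ∠M+∠V]
2. ∠EHV = 32°  [△EHV]
3. ∠MEV = 86°  [cyclic EMHV, opposite ∠E+∠H]
4. ∠EMV = 32°  [same arc EV]
5. ∠EVM = 62°  [△EMV]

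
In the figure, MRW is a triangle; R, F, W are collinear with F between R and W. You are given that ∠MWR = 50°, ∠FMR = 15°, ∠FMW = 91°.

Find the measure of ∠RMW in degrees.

1. ∠FWM = 50°  [F on ray WR]
2. ∠MFW = 39°  [△MFW]
3. ∠MFR = 141°  [linear pair at F on RW]
4. ∠FRM = 24°  [△MRF]
5. ∠MRW = 24°  [F on ray RW]
6. ∠RMW = 106°  [△MRW]

∠RMW = 106°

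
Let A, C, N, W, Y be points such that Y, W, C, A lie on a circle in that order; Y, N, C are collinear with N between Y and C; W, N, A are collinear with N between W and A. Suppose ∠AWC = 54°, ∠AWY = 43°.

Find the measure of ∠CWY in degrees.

∠CWY = 97°

1. ∠AYC = 54°  [same arc CA]
2. ∠ACY = 43°  [same arc YA]
3. ∠CAY = 83°  [△YCA]
4. ∠CWY = 97°  [cyclic YWCA, opposite ∠W+∠A]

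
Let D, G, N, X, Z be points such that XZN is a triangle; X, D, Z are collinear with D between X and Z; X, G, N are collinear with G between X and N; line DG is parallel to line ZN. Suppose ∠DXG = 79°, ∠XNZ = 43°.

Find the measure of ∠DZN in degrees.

1. ∠NXZ = 79°  [D on XZ, G on XN]
2. ∠NZX = 58°  [△XZN]
3. ∠DZN = 58°  [D on ray ZX]

∠DZN = 58°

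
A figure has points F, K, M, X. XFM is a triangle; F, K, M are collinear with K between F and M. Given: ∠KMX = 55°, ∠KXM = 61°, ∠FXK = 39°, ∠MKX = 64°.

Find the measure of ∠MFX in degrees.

1. ∠FKX = 116°  [linear pair at K on FM]
2. ∠KFX = 25°  [△XFK]
3. ∠MFX = 25°  [K on ray FM]

∠MFX = 25°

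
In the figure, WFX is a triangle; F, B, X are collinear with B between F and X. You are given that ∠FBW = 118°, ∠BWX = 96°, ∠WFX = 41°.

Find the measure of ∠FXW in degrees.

1. ∠WBX = 62°  [linear pair at B on FX]
2. ∠BXW = 22°  [△WBX]
3. ∠FXW = 22°  [B on ray XF]

∠FXW = 22°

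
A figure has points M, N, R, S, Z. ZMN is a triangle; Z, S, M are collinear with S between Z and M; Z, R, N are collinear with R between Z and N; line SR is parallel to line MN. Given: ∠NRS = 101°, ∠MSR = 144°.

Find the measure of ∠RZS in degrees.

1. ∠SRZ = 79°  [linear pair at R on ZN]
2. ∠RSZ = 36°  [linear pair at S on ZM]
3. ∠RZS = 65°  [△ZSR]

∠RZS = 65°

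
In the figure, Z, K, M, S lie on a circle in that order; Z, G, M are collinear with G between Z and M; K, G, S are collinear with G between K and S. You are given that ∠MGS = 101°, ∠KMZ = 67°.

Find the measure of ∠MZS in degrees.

1. ∠SGZ = 79°  [linear pair at G on ZM]
2. ∠KSZ = 67°  [same arc ZK]
3. ∠MZS = 34°  [△ZGS]

∠MZS = 34°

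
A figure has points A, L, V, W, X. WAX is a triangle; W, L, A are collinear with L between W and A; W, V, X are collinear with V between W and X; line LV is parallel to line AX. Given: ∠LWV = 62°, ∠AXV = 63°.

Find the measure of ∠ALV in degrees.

1. ∠AWX = 62°  [L on WA, V on WX]
2. ∠AXW = 63°  [V on ray XW]
3. ∠WAX = 55°  [△WAX]
4. ∠VLW = 55°  [LV∥AX, corresponding at L]
5. ∠ALV = 125°  [linear pair at L on WA]

∠ALV = 125°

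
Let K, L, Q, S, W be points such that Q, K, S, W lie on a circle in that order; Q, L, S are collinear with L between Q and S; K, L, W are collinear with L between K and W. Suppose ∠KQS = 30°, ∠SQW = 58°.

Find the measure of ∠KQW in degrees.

∠KQW = 88°

1. ∠KWS = 30°  [same arc KS]
2. ∠SKW = 58°  [same arc SW]
3. ∠KSW = 92°  [△KSW]
4. ∠KQW = 88°  [cyclic QKSW, opposite ∠Q+∠S]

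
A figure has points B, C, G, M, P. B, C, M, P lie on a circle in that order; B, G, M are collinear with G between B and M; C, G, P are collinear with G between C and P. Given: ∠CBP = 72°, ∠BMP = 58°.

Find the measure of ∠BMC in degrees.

1. ∠BCP = 58°  [same arc BP]
2. ∠BPC = 50°  [△BCP]
3. ∠BMC = 50°  [same arc BC]

∠BMC = 50°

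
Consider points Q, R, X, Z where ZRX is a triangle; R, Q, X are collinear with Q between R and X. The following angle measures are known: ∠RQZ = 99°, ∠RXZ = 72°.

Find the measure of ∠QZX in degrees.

∠QZX = 27°

1. ∠XQZ = 81°  [linear pair at Q on RX]
2. ∠QXZ = 72°  [Q on ray XR]
3. ∠QZX = 27°  [△ZQX]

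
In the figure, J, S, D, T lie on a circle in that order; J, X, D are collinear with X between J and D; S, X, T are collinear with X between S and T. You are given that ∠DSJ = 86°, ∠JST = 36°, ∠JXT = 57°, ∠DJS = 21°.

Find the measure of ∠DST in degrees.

∠DST = 50°

1. ∠JDS = 73°  [△JSD]
2. ∠DXS = 57°  [vertical angles at X]
3. ∠DST = 50°  [△SXD]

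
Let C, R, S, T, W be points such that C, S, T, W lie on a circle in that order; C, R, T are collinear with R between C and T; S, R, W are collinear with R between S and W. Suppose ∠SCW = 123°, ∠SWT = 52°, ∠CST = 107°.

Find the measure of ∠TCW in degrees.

∠TCW = 71°

1. ∠STW = 57°  [cyclic CSTW, opposite ∠C+∠T]
2. ∠TSW = 71°  [△STW]
3. ∠TCW = 71°  [same arc TW]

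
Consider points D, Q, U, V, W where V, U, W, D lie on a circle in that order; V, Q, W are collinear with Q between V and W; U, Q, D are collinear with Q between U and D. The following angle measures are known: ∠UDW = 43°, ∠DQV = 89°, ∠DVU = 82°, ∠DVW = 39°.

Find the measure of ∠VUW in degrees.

1. ∠UVW = 43°  [same arc UW]
2. ∠UQW = 89°  [vertical angles at Q]
3. ∠DUW = 39°  [same arc WD]
4. ∠UWV = 52°  [△UQW]
5. ∠VUW = 85°  [△VUW]

∠VUW = 85°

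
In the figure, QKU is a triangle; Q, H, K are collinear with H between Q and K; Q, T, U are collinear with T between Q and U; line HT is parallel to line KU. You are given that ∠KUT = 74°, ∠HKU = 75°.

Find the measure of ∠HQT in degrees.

1. ∠KUQ = 74°  [T on ray UQ]
2. ∠QKU = 75°  [H on ray KQ]
3. ∠KQU = 31°  [△QKU]
4. ∠HQT = 31°  [H on QK, T on QU]

∠HQT = 31°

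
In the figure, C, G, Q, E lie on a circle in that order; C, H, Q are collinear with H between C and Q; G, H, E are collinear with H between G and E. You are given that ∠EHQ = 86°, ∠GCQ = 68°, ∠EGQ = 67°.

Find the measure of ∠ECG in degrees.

1. ∠CHG = 86°  [vertical angles at H]
2. ∠CHE = 94°  [linear pair at H on CQ]
3. ∠CGE = 26°  [△CHG]
4. ∠ECQ = 67°  [same arc QE]
5. ∠CEG = 19°  [△CHE]
6. ∠ECG = 135°  [△CGE]

∠ECG = 135°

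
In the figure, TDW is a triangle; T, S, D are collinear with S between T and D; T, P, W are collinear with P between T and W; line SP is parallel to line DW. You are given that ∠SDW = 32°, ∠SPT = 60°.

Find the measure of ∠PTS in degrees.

∠PTS = 88°

1. ∠TDW = 32°  [S on ray DT]
2. ∠DWT = 60°  [SP∥DW, corresponding at P]
3. ∠DTW = 88°  [△TDW]
4. ∠PTS = 88°  [S on TD, P on TW]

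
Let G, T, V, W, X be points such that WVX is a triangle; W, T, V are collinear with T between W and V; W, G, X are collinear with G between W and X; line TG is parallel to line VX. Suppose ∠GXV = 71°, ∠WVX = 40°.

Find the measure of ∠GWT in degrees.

1. ∠VXW = 71°  [G on ray XW]
2. ∠VWX = 69°  [△WVX]
3. ∠GWT = 69°  [T on WV, G on WX]

∠GWT = 69°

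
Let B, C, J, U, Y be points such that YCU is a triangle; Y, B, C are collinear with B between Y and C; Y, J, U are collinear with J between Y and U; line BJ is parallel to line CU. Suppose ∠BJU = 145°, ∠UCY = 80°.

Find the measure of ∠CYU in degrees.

∠CYU = 65°

1. ∠BJY = 35°  [linear pair at J on YU]
2. ∠JBY = 80°  [BJ∥CU, corresponding at B]
3. ∠BYJ = 65°  [△YBJ]
4. ∠CYU = 65°  [B on YC, J on YU]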